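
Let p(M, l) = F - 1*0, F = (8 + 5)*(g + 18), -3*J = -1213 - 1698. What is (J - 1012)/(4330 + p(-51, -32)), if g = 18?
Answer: -125/14394 ≈ -0.0086842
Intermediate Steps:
J = 2911/3 (J = -(-1213 - 1698)/3 = -⅓*(-2911) = 2911/3 ≈ 970.33)
F = 468 (F = (8 + 5)*(18 + 18) = 13*36 = 468)
p(M, l) = 468 (p(M, l) = 468 - 1*0 = 468 + 0 = 468)
(J - 1012)/(4330 + p(-51, -32)) = (2911/3 - 1012)/(4330 + 468) = -125/3/4798 = -125/3*1/4798 = -125/14394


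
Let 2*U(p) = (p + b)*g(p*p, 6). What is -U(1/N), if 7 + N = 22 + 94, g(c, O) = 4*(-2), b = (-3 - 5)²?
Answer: 27908/109 ≈ 256.04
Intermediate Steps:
b = 64 (b = (-8)² = 64)
g(c, O) = -8
N = 109 (N = -7 + (22 + 94) = -7 + 116 = 109)
U(p) = -256 - 4*p (U(p) = ((p + 64)*(-8))/2 = ((64 + p)*(-8))/2 = (-512 - 8*p)/2 = -256 - 4*p)
-U(1/N) = -(-256 - 4/109) = -1*(-27908/109) = 27908/109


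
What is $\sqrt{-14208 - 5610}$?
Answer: $3 i \sqrt{2202} \approx 140.78 i$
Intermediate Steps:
$\sqrt{-14208 - 5610} = \sqrt{-19818} = 3 i \sqrt{2202}$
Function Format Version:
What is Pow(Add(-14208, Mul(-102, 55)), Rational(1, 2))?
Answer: Mul(3, I, Pow(2202, Rational(1, 2))) ≈ Mul(140.78, I)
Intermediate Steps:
Pow(Add(-14208, Mul(-102, 55)), Rational(1, 2)) = Pow(Add(-14208, -5610), Rational(1, 2)) = Pow(-19818, Rational(1, 2)) = Mul(3, I, Pow(2202, Rational(1, 2)))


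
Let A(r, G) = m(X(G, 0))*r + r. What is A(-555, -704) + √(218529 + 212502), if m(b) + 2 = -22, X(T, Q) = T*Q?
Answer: 12765 + √431031 ≈ 13422.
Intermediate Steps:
X(T, Q) = Q*T
m(b) = -24 (m(b) = -2 - 22 = -24)
A(r, G) = -23*r (A(r, G) = -24*r + r = -23*r)
A(-555, -704) + √(218529 + 212502) = -23*(-555) + √(218529 + 212502) = 12765 + √431031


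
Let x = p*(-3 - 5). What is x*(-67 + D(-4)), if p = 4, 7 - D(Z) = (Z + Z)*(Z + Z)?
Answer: 3968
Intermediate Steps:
D(Z) = 7 - 4*Z² (D(Z) = 7 - (Z + Z)*(Z + Z) = 7 - 2*Z*2*Z = 7 - 4*Z²)
x = -32 (x = 4*(-3 - 5) = 4*(-8) = -32)
x*(-67 + D(-4)) = -32*(-67 + (7 - 4*(-4)²)) = -32*(-67 + (7 - 4*16)) = -32*(-67 + (7 - 64)) = -32*(-67 - 57) = -32*(-124) = 3968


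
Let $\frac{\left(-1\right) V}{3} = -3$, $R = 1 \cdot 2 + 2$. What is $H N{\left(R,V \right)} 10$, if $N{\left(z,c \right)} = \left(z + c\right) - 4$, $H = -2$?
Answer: $-180$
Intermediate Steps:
$R = 4$ ($R = 2 + 2 = 4$)
$V = 9$ ($V = \left(-3\right) \left(-3\right) = 9$)
$N{\left(z,c \right)} = -4 + c + z$ ($N{\left(z,c \right)} = \left(c + z\right) - 4 = -4 + c + z$)
$H N{\left(R,V \right)} 10 = - 2 \left(-4 + 9 + 4\right) 10 = \left(-2\right) 9 \cdot 10 = \left(-18\right) 10 = -180$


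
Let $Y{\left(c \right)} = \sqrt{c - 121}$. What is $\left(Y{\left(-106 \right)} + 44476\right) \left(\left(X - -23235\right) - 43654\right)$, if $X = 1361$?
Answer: $-847623608 - 19058 i \sqrt{227} \approx -8.4762 \cdot 10^{8} - 2.8714 \cdot 10^{5} i$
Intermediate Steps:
$Y{\left(c \right)} = \sqrt{-121 + c}$
$\left(Y{\left(-106 \right)} + 44476\right) \left(\left(X - -23235\right) - 43654\right) = \left(\sqrt{-121 - 106} + 44476\right) \left(\left(1361 - -23235\right) - 43654\right) = \left(\sqrt{-227} + 44476\right) \left(\left(1361 + 23235\right) - 43654\right) = \left(i \sqrt{227} + 44476\right) \left(24596 - 43654\right) = \left(44476 + i \sqrt{227}\right) \left(-19058\right) = -847623608 - 19058 i \sqrt{227}$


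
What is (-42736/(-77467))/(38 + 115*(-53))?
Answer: -42736/469217619 ≈ -9.1079e-5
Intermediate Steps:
(-42736/(-77467))/(38 + 115*(-53)) = (-42736*(-1/77467))/(38 - 6095) = (42736/77467)/(-6057) = (42736/77467)*(-1/6057) = -42736/469217619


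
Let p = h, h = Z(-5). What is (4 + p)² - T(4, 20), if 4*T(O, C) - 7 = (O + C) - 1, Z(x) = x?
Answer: -13/2 ≈ -6.5000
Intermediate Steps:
h = -5
p = -5
T(O, C) = 3/2 + C/4 + O/4 (T(O, C) = 7/4 + ((O + C) - 1)/4 = 7/4 + ((C + O) - 1)/4 = 7/4 + (-1 + C + O)/4 = 7/4 + (-¼ + C/4 + O/4) = 3/2 + C/4 + O/4)
(4 + p)² - T(4, 20) = (4 - 5)² - (3/2 + (¼)*20 + (¼)*4) = (-1)² - (3/2 + 5 + 1) = 1 - 1*15/2 = 1 - 15/2 = -13/2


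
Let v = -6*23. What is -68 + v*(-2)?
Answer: 208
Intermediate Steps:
v = -138
-68 + v*(-2) = -68 - 138*(-2) = -68 + 276 = 208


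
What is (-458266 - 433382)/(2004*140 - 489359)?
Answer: 891648/208799 ≈ 4.2704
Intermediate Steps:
(-458266 - 433382)/(2004*140 - 489359) = -891648/(280560 - 489359) = -891648/(-208799) = -891648*(-1/208799) = 891648/208799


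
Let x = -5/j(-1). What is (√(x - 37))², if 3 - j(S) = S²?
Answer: -79/2 ≈ -39.500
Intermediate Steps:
j(S) = 3 - S²
x = -5/2 (x = -5/(3 - 1*(-1)²) = -5/(3 - 1*1) = -5/(3 - 1) = -5/2 ≈ -2.5000)
(√(x - 37))² = (√(-5/2 - 37))² = (√(-79/2))² = (I*√158/2)² = -79/2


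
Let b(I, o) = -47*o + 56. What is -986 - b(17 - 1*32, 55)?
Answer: 1543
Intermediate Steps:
b(I, o) = 56 - 47*o
-986 - b(17 - 1*32, 55) = -986 - (56 - 47*55) = -986 - (56 - 2585) = -986 - 1*(-2529) = -986 + 2529 = 1543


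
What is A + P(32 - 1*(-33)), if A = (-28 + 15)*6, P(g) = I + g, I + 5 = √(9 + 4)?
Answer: -18 + √13 ≈ -14.394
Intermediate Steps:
I = -5 + √13 (I = -5 + √(9 + 4) = -5 + √13 ≈ -1.3944)
P(g) = -5 + g + √13 (P(g) = (-5 + √13) + g = -5 + g + √13)
A = -78 (A = -13*6 = -78)
A + P(32 - 1*(-33)) = -78 + (-5 + (32 - 1*(-33)) + √13) = -78 + (-5 + (32 + 33) + √13) = -78 + (-5 + 65 + √13) = -78 + (60 + √13) = -18 + √13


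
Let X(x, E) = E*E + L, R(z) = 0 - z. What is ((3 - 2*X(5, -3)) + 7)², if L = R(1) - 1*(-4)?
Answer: 196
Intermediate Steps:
R(z) = -z
L = 3 (L = -1*1 - 1*(-4) = -1 + 4 = 3)
X(x, E) = 3 + E² (X(x, E) = E*E + 3 = E² + 3 = 3 + E²)
((3 - 2*X(5, -3)) + 7)² = ((3 - 2*(3 + (-3)²)) + 7)² = ((3 - 2*(3 + 9)) + 7)² = ((3 - 2*12) + 7)² = ((3 - 24) + 7)² = (-21 + 7)² = (-14)² = 196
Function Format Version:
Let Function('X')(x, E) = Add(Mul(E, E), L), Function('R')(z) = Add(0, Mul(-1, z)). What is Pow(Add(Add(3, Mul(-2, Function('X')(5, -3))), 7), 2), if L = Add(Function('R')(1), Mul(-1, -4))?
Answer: 196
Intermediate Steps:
Function('R')(z) = Mul(-1, z)
L = 3 (L = Add(Mul(-1, 1), Mul(-1, -4)) = Add(-1, 4) = 3)
Function('X')(x, E) = Add(3, Pow(E, 2)) (Function('X')(x, E) = Add(Mul(E, E), 3) = Add(Pow(E, 2), 3) = Add(3, Pow(E, 2)))
Pow(Add(Add(3, Mul(-2, Function('X')(5, -3))), 7), 2) = Pow(Add(Add(3, Mul(-2, Add(3, Pow(-3, 2)))), 7), 2) = Pow(Add(Add(3, Mul(-2, Add(3, 9))), 7), 2) = Pow(Add(Add(3, Mul(-2, 12)), 7), 2) = Pow(Add(Add(3, -24), 7), 2) = Pow(Add(-21, 7), 2) = Pow(-14, 2) = 196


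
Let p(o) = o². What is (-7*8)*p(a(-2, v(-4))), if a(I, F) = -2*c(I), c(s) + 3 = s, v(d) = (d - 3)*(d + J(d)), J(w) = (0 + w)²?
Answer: -5600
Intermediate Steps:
J(w) = w²
v(d) = (-3 + d)*(d + d²) (v(d) = (d - 3)*(d + d²) = (-3 + d)*(d + d²))
c(s) = -3 + s
a(I, F) = 6 - 2*I (a(I, F) = -2*(-3 + I) = 6 - 2*I)
(-7*8)*p(a(-2, v(-4))) = (-7*8)*(6 - 2*(-2))² = -56*(6 + 4)² = -56*10² = -56*100 = -5600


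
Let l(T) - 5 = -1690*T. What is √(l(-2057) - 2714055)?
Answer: 2*√190570 ≈ 873.09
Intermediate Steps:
l(T) = 5 - 1690*T
√(l(-2057) - 2714055) = √((5 - 1690*(-2057)) - 2714055) = √((5 + 3476330) - 2714055) = √(3476335 - 2714055) = √762280 = 2*√190570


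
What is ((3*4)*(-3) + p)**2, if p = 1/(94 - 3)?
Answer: 10725625/8281 ≈ 1295.2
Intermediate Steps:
p = 1/91 ≈ 0.010989
((3*4)*(-3) + p)**2 = ((3*4)*(-3) + 1/91)**2 = (12*(-3) + 1/91)**2 = (-36 + 1/91)**2 = (-3275/91)**2 = 10725625/8281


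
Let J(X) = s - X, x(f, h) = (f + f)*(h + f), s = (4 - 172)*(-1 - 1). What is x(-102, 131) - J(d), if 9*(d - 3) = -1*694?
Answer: -56935/9 ≈ -6326.1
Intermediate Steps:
s = 336 (s = -168*(-2) = 336)
d = -667/9 (d = 3 + (-1*694)/9 = 3 + (1/9)*(-694) = 3 - 694/9 = -667/9 ≈ -74.111)
x(f, h) = 2*f*(f + h) (x(f, h) = (2*f)*(f + h) = 2*f*(f + h))
J(X) = 336 - X
x(-102, 131) - J(d) = 2*(-102)*(-102 + 131) - (336 - 1*(-667/9)) = 2*(-102)*29 - (336 + 667/9) = -5916 - 1*3691/9 = -5916 - 3691/9 = -56935/9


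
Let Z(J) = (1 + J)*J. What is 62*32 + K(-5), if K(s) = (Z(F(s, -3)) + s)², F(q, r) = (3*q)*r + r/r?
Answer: 4654633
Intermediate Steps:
F(q, r) = 1 + 3*q*r (F(q, r) = 3*q*r + 1 = 1 + 3*q*r)
Z(J) = J*(1 + J)
K(s) = (s + (1 - 9*s)*(2 - 9*s))² (K(s) = ((1 + 3*s*(-3))*(1 + (1 + 3*s*(-3))) + s)² = ((1 - 9*s)*(1 + (1 - 9*s)) + s)² = ((1 - 9*s)*(2 - 9*s) + s)² = (s + (1 - 9*s)*(2 - 9*s))²)
62*32 + K(-5) = 62*32 + (2 - 26*(-5) + 81*(-5)²)² = 1984 + (2 + 130 + 81*25)² = 1984 + (2 + 130 + 2025)² = 1984 + 2157² = 1984 + 4652649 = 4654633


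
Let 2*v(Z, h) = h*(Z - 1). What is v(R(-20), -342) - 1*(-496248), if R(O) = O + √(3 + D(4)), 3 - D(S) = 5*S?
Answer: 499839 - 171*I*√14 ≈ 4.9984e+5 - 639.82*I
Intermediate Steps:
D(S) = 3 - 5*S
R(O) = O + I*√14 (R(O) = O + √(3 + (3 - 5*4)) = O + √(3 + (3 - 20)) = O + √(3 - 17) = O + √(-14) = O + I*√14)
v(Z, h) = h*(-1 + Z)/2 (v(Z, h) = (h*(Z - 1))/2 = (h*(-1 + Z))/2 = h*(-1 + Z)/2)
v(R(-20), -342) - 1*(-496248) = (½)*(-342)*(-1 + (-20 + I*√14)) - 1*(-496248) = (½)*(-342)*(-21 + I*√14) + 496248 = (3591 - 171*I*√14) + 496248 = 499839 - 171*I*√14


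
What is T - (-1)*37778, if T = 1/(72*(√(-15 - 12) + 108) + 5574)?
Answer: 1123029554909/29727078 - 6*I*√3/4954513 ≈ 37778.0 - 2.0975e-6*I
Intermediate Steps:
T = 1/(13350 + 216*I*√3) (T = 1/(72*(√(-27) + 108) + 5574) = 1/(72*(3*I*√3 + 108) + 5574) = 1/(72*(108 + 3*I*√3) + 5574) = 1/((7776 + 216*I*√3) + 5574) = 1/(13350 + 216*I*√3) ≈ 7.4848e-5 - 2.0975e-6*I)
T - (-1)*37778 = (2225/29727078 - 6*I*√3/4954513) - (-1)*37778 = (2225/29727078 - 6*I*√3/4954513) - 1*(-37778) = (2225/29727078 - 6*I*√3/4954513) + 37778 = 1123029554909/29727078 - 6*I*√3/4954513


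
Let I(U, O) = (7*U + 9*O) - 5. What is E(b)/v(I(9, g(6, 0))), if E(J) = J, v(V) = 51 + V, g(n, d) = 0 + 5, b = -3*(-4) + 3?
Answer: 15/154 ≈ 0.097403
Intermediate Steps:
b = 15 (b = 12 + 3 = 15)
g(n, d) = 5
I(U, O) = -5 + 7*U + 9*O
E(b)/v(I(9, g(6, 0))) = 15/(51 + (-5 + 7*9 + 9*5)) = 15/(51 + (-5 + 63 + 45)) = 15/(51 + 103) = 15/154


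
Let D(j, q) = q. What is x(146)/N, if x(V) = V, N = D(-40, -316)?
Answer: -73/158 ≈ -0.46203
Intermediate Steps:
N = -316
x(146)/N = 146/(-316) = 146*(-1/316) = -73/158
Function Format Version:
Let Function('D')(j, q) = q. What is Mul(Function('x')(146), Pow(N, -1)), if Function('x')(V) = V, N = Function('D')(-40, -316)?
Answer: Rational(-73, 158) ≈ -0.46203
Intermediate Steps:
N = -316
Mul(Function('x')(146), Pow(N, -1)) = Mul(146, Pow(-316, -1)) = Mul(146, Rational(-1, 316)) = Rational(-73, 158)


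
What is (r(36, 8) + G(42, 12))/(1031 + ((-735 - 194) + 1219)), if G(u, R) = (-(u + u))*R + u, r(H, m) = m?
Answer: -958/1321 ≈ -0.72521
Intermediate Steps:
G(u, R) = u - 2*R*u (G(u, R) = (-2*u)*R + u = -2*R*u + u = u - 2*R*u)
(r(36, 8) + G(42, 12))/(1031 + ((-735 - 194) + 1219)) = (8 + 42*(1 - 2*12))/(1031 + ((-735 - 194) + 1219)) = (8 + 42*(1 - 24))/(1031 + (-929 + 1219)) = (8 + 42*(-23))/(1031 + 290) = (8 - 966)/1321 = -958*1/1321 = -958/1321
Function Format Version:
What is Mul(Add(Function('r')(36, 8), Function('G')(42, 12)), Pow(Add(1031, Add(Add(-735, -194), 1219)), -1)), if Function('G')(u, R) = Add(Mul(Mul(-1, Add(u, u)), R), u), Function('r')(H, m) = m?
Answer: Rational(-958, 1321) ≈ -0.72521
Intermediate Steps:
Function('G')(u, R) = Add(u, Mul(-2, R, u)) (Function('G')(u, R) = Add(Mul(Mul(-1, Mul(2, u)), R), u) = Add(Mul(Mul(-2, u), R), u) = Add(Mul(-2, R, u), u) = Add(u, Mul(-2, R, u)))
Mul(Add(Function('r')(36, 8), Function('G')(42, 12)), Pow(Add(1031, Add(Add(-735, -194), 1219)), -1)) = Mul(Add(8, Mul(42, Add(1, Mul(-2, 12)))), Pow(Add(1031, Add(Add(-735, -194), 1219)), -1)) = Mul(Add(8, Mul(42, Add(1, -24))), Pow(Add(1031, Add(-929, 1219)), -1)) = Mul(Add(8, Mul(42, -23)), Pow(Add(1031, 290), -1)) = Mul(Add(8, -966), Pow(1321, -1)) = Mul(-958, Rational(1, 1321)) = Rational(-958, 1321)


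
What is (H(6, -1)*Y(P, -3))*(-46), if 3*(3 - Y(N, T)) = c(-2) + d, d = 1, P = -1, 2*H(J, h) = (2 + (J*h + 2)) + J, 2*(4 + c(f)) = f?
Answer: -1196/3 ≈ -398.67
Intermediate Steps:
c(f) = -4 + f/2
H(J, h) = 2 + J/2 + J*h/2 (H(J, h) = ((2 + (J*h + 2)) + J)/2 = ((2 + (2 + J*h)) + J)/2 = ((4 + J*h) + J)/2 = (4 + J + J*h)/2 = 2 + J/2 + J*h/2)
Y(N, T) = 13/3 (Y(N, T) = 3 - ((-4 + (½)*(-2)) + 1)/3 = 3 - ((-4 - 1) + 1)/3 = 3 - (-5 + 1)/3 = 3 - ⅓*(-4) = 3 + 4/3 = 13/3)
(H(6, -1)*Y(P, -3))*(-46) = ((2 + (½)*6 + (½)*6*(-1))*(13/3))*(-46) = ((2 + 3 - 3)*(13/3))*(-46) = (2*(13/3))*(-46) = (26/3)*(-46) = -1196/3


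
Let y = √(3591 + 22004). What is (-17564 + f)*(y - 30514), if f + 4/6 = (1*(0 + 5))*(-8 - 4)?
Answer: 1613397236/3 - 52874*√25595/3 ≈ 5.3498e+8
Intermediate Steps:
y = √25595 ≈ 159.98
f = -182/3 (f = -⅔ + (1*(0 + 5))*(-8 - 4) = -⅔ + (1*5)*(-12) = -⅔ + 5*(-12) = -⅔ - 60 = -182/3 ≈ -60.667)
(-17564 + f)*(y - 30514) = (-17564 - 182/3)*(√25595 - 30514) = -52874*(-30514 + √25595)/3 = 1613397236/3 - 52874*√25595/3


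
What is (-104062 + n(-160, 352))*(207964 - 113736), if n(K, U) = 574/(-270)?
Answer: -1323776851796/135 ≈ -9.8058e+9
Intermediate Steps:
n(K, U) = -287/135 (n(K, U) = 574*(-1/270) = -287/135)
(-104062 + n(-160, 352))*(207964 - 113736) = (-104062 - 287/135)*(207964 - 113736) = -14048657/135*94228 = -1323776851796/135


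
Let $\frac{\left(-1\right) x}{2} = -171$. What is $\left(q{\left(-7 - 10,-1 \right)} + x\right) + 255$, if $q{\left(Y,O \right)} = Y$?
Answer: $580$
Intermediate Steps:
$x = 342$ ($x = \left(-2\right) \left(-171\right) = 342$)
$\left(q{\left(-7 - 10,-1 \right)} + x\right) + 255 = \left(\left(-7 - 10\right) + 342\right) + 255 = \left(-17 + 342\right) + 255 = 325 + 255 = 580$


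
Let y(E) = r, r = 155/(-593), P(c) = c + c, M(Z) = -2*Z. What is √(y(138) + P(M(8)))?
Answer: I*√11344683/593 ≈ 5.6799*I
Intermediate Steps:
P(c) = 2*c
r = -155/593 (r = 155*(-1/593) = -155/593 ≈ -0.26138)
y(E) = -155/593
√(y(138) + P(M(8))) = √(-155/593 + 2*(-2*8)) = √(-155/593 + 2*(-16)) = √(-155/593 - 32) = √(-19131/593) = I*√11344683/593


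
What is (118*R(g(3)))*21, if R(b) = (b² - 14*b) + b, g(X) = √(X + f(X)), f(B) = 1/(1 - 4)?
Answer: 6608 - 21476*√6 ≈ -45997.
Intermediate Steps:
f(B) = -⅓ (f(B) = 1/(-3) = -⅓)
g(X) = √(-⅓ + X) (g(X) = √(X - ⅓) = √(-⅓ + X))
R(b) = b² - 13*b
(118*R(g(3)))*21 = (118*((√(-3 + 9*3)/3)*(-13 + √(-3 + 9*3)/3)))*21 = (118*((√(-3 + 27)/3)*(-13 + √(-3 + 27)/3)))*21 = (118*((√24/3)*(-13 + √24/3)))*21 = (118*(((2*√6)/3)*(-13 + (2*√6)/3)))*21 = (118*((2*√6/3)*(-13 + 2*√6/3)))*21 = (118*(2*√6*(-13 + 2*√6/3)/3))*21 = (236*√6*(-13 + 2*√6/3)/3)*21 = 1652*√6*(-13 + 2*√6/3)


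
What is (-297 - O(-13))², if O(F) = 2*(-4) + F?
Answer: 76176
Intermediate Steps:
O(F) = -8 + F
(-297 - O(-13))² = (-297 - (-8 - 13))² = (-297 - 1*(-21))² = (-297 + 21)² = (-276)² = 76176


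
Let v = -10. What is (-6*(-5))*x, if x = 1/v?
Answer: -3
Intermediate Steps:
x = -⅒ (x = 1/(-10) = -⅒ ≈ -0.10000)
(-6*(-5))*x = -6*(-5)*(-⅒) = 30*(-⅒) = -3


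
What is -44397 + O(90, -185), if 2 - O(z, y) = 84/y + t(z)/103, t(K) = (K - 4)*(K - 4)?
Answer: -847306333/19055 ≈ -44466.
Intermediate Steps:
t(K) = (-4 + K)**2 (t(K) = (-4 + K)*(-4 + K) = (-4 + K)**2)
O(z, y) = 2 - 84/y - (-4 + z)**2/103 (O(z, y) = 2 - (84/y + (-4 + z)**2/103) = 2 + (-84/y - (-4 + z)**2/103) = 2 - 84/y - (-4 + z)**2/103)
-44397 + O(90, -185) = -44397 + (2 - 84/(-185) - (-4 + 90)**2/103) = -44397 + (2 - 84*(-1/185) - 1/103*86**2) = -44397 + (2 + 84/185 - 1/103*7396) = -44397 + (2 + 84/185 - 7396/103) = -44397 - 1321498/19055 = -847306333/19055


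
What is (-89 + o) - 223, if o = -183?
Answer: -495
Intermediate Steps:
(-89 + o) - 223 = (-89 - 183) - 223 = -272 - 223 = -495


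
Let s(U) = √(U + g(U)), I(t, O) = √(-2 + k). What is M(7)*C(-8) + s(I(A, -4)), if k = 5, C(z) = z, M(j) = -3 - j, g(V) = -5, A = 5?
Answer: 80 + √(-5 + √3) ≈ 80.0 + 1.8077*I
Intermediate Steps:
I(t, O) = √3 (I(t, O) = √(-2 + 5) = √3)
s(U) = √(-5 + U) (s(U) = √(U - 5) = √(-5 + U))
M(7)*C(-8) + s(I(A, -4)) = (-3 - 1*7)*(-8) + √(-5 + √3) = (-3 - 7)*(-8) + √(-5 + √3) = -10*(-8) + √(-5 + √3) = 80 + √(-5 + √3)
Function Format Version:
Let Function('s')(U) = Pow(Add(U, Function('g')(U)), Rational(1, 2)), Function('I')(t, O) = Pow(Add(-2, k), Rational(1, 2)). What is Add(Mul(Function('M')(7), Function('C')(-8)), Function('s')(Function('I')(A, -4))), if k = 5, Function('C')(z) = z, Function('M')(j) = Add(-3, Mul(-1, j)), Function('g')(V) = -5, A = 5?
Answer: Add(80, Pow(Add(-5, Pow(3, Rational(1, 2))), Rational(1, 2))) ≈ Add(80.000, Mul(1.8077, I))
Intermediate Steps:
Function('I')(t, O) = Pow(3, Rational(1, 2)) (Function('I')(t, O) = Pow(Add(-2, 5), Rational(1, 2)) = Pow(3, Rational(1, 2)))
Function('s')(U) = Pow(Add(-5, U), Rational(1, 2)) (Function('s')(U) = Pow(Add(U, -5), Rational(1, 2)) = Pow(Add(-5, U), Rational(1, 2)))
Add(Mul(Function('M')(7), Function('C')(-8)), Function('s')(Function('I')(A, -4))) = Add(Mul(Add(-3, Mul(-1, 7)), -8), Pow(Add(-5, Pow(3, Rational(1, 2))), Rational(1, 2))) = Add(Mul(Add(-3, -7), -8), Pow(Add(-5, Pow(3, Rational(1, 2))), Rational(1, 2))) = Add(Mul(-10, -8), Pow(Add(-5, Pow(3, Rational(1, 2))), Rational(1, 2))) = Add(80, Pow(Add(-5, Pow(3, Rational(1, 2))), Rational(1, 2)))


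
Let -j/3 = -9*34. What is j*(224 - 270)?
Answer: -42228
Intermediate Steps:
j = 918 (j = -(-27)*34 = -3*(-306) = 918)
j*(224 - 270) = 918*(224 - 270) = 918*(-46) = -42228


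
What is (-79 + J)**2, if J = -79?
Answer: 24964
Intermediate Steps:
(-79 + J)**2 = (-79 - 79)**2 = (-158)**2 = 24964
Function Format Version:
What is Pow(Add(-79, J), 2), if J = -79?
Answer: 24964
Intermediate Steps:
Pow(Add(-79, J), 2) = Pow(Add(-79, -79), 2) = Pow(-158, 2) = 24964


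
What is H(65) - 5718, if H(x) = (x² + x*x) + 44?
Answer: 2776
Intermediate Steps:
H(x) = 44 + 2*x² (H(x) = (x² + x²) + 44 = 2*x² + 44 = 44 + 2*x²)
H(65) - 5718 = (44 + 2*65²) - 5718 = (44 + 2*4225) - 5718 = (44 + 8450) - 5718 = 8494 - 5718 = 2776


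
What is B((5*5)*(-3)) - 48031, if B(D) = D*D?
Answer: -42406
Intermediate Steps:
B(D) = D²
B((5*5)*(-3)) - 48031 = ((5*5)*(-3))² - 48031 = (25*(-3))² - 48031 = (-75)² - 48031 = 5625 - 48031 = -42406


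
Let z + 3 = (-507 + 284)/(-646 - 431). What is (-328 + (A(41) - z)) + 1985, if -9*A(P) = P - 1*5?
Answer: 1783289/1077 ≈ 1655.8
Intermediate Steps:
A(P) = 5/9 - P/9 (A(P) = -(P - 1*5)/9 = -(P - 5)/9 = -(-5 + P)/9 = 5/9 - P/9)
z = -3008/1077 (z = -3 + (-507 + 284)/(-646 - 431) = -3 - 223/(-1077) = -3 - 223*(-1/1077) = -3 + 223/1077 = -3008/1077 ≈ -2.7929)
(-328 + (A(41) - z)) + 1985 = (-328 + ((5/9 - 1/9*41) - 1*(-3008/1077))) + 1985 = (-328 + ((5/9 - 41/9) + 3008/1077)) + 1985 = (-328 + (-4 + 3008/1077)) + 1985 = (-328 - 1300/1077) + 1985 = -354556/1077 + 1985 = 1783289/1077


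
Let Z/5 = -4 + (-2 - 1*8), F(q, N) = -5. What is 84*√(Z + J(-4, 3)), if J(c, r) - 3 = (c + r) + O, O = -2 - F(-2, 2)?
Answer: 84*I*√65 ≈ 677.23*I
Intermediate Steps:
O = 3 (O = -2 - 1*(-5) = -2 + 5 = 3)
Z = -70 (Z = 5*(-4 + (-2 - 1*8)) = 5*(-4 + (-2 - 8)) = 5*(-4 - 10) = 5*(-14) = -70)
J(c, r) = 6 + c + r (J(c, r) = 3 + ((c + r) + 3) = 3 + (3 + c + r) = 6 + c + r)
84*√(Z + J(-4, 3)) = 84*√(-70 + (6 - 4 + 3)) = 84*√(-70 + 5) = 84*√(-65) = 84*(I*√65) = 84*I*√65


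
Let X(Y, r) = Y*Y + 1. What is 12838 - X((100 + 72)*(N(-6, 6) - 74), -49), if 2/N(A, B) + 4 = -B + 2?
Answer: -163085604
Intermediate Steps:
N(A, B) = 2/(-2 - B) (N(A, B) = 2/(-4 + (-B + 2)) = 2/(-4 + (2 - B)) = 2/(-2 - B))
X(Y, r) = 1 + Y² (X(Y, r) = Y² + 1 = 1 + Y²)
12838 - X((100 + 72)*(N(-6, 6) - 74), -49) = 12838 - (1 + ((100 + 72)*(-2/(2 + 6) - 74))²) = 12838 - (1 + (172*(-2/8 - 74))²) = 12838 - (1 + (172*(-2*⅛ - 74))²) = 12838 - (1 + (172*(-¼ - 74))²) = 12838 - (1 + (172*(-297/4))²) = 12838 - (1 + (-12771)²) = 12838 - (1 + 163098441) = 12838 - 1*163098442 = 12838 - 163098442 = -163085604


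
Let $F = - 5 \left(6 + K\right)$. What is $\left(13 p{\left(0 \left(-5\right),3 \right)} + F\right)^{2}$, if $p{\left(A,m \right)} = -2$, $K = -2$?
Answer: $2116$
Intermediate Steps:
$F = -20$ ($F = - 5 \left(6 - 2\right) = \left(-5\right) 4 = -20$)
$\left(13 p{\left(0 \left(-5\right),3 \right)} + F\right)^{2} = \left(13 \left(-2\right) - 20\right)^{2} = \left(-26 - 20\right)^{2} = \left(-46\right)^{2} = 2116$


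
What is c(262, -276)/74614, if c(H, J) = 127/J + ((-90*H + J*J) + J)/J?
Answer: -52447/20593464 ≈ -0.0025468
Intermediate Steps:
c(H, J) = 127/J + (J + J**2 - 90*H)/J (c(H, J) = 127/J + ((-90*H + J**2) + J)/J = 127/J + ((J**2 - 90*H) + J)/J = 127/J + (J + J**2 - 90*H)/J)
c(262, -276)/74614 = ((127 - 90*262 - 276*(1 - 276))/(-276))/74614 = -(127 - 23580 - 276*(-275))/276*(1/74614) = -(127 - 23580 + 75900)/276*(1/74614) = -1/276*52447*(1/74614) = -52447/276*1/74614 = -52447/20593464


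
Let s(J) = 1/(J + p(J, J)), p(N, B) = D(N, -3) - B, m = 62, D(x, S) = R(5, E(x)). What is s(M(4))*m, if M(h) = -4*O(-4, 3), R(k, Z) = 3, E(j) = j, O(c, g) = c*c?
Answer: 62/3 ≈ 20.667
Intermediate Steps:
O(c, g) = c²
D(x, S) = 3
p(N, B) = 3 - B
M(h) = -64 (M(h) = -4*(-4)² = -4*16 = -64)
s(J) = ⅓ (s(J) = 1/(J + (3 - J)) = 1/3 = ⅓)
s(M(4))*m = (⅓)*62 = 62/3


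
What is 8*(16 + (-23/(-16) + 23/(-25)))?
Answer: 6607/50 ≈ 132.14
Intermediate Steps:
8*(16 + (-23/(-16) + 23/(-25))) = 8*(16 + (-23*(-1/16) + 23*(-1/25))) = 8*(16 + (23/16 - 23/25)) = 8*(16 + 207/400) = 8*(6607/400) = 6607/50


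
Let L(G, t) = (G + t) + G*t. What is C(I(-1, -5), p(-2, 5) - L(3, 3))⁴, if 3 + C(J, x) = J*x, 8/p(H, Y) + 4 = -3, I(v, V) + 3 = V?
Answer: 607914936721/2401 ≈ 2.5319e+8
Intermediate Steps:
I(v, V) = -3 + V
p(H, Y) = -8/7 (p(H, Y) = 8/(-4 - 3) = 8/(-7) = 8*(-⅐) = -8/7)
L(G, t) = G + t + G*t
C(J, x) = -3 + J*x
C(I(-1, -5), p(-2, 5) - L(3, 3))⁴ = (-3 + (-3 - 5)*(-8/7 - (3 + 3 + 3*3)))⁴ = (-3 - 8*(-8/7 - (3 + 3 + 9)))⁴ = (-3 - 8*(-8/7 - 1*15))⁴ = (-3 - 8*(-8/7 - 15))⁴ = (-3 - 8*(-113/7))⁴ = (-3 + 904/7)⁴ = (883/7)⁴ = 607914936721/2401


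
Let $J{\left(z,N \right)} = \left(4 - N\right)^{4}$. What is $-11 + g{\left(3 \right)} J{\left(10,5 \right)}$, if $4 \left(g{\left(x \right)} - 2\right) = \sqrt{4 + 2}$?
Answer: $-9 + \frac{\sqrt{6}}{4} \approx -8.3876$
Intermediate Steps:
$g{\left(x \right)} = 2 + \frac{\sqrt{6}}{4}$ ($g{\left(x \right)} = 2 + \frac{\sqrt{4 + 2}}{4} = 2 + \frac{\sqrt{6}}{4}$)
$-11 + g{\left(3 \right)} J{\left(10,5 \right)} = -11 + \left(2 + \frac{\sqrt{6}}{4}\right) \left(-4 + 5\right)^{4} = -11 + \left(2 + \frac{\sqrt{6}}{4}\right) 1^{4} = -11 + \left(2 + \frac{\sqrt{6}}{4}\right) 1 = -11 + \left(2 + \frac{\sqrt{6}}{4}\right) = -9 + \frac{\sqrt{6}}{4}$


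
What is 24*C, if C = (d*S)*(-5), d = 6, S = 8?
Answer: -5760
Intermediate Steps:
C = -240 (C = (6*8)*(-5) = 48*(-5) = -240)
24*C = 24*(-240) = -5760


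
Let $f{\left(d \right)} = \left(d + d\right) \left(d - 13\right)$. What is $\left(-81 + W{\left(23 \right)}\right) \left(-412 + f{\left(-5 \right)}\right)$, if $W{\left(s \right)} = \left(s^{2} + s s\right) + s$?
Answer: $-232000$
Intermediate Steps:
$f{\left(d \right)} = 2 d \left(-13 + d\right)$ ($f{\left(d \right)} = 2 d \left(d - 13\right) = 2 d \left(-13 + d\right)$)
$W{\left(s \right)} = s + 2 s^{2}$ ($W{\left(s \right)} = \left(s^{2} + s^{2}\right) + s = 2 s^{2} + s = s + 2 s^{2}$)
$\left(-81 + W{\left(23 \right)}\right) \left(-412 + f{\left(-5 \right)}\right) = \left(-81 + 23 \left(1 + 2 \cdot 23\right)\right) \left(-412 + 2 \left(-5\right) \left(-13 - 5\right)\right) = \left(-81 + 23 \left(1 + 46\right)\right) \left(-412 + 2 \left(-5\right) \left(-18\right)\right) = \left(-81 + 23 \cdot 47\right) \left(-412 + 180\right) = \left(-81 + 1081\right) \left(-232\right) = 1000 \left(-232\right) = -232000$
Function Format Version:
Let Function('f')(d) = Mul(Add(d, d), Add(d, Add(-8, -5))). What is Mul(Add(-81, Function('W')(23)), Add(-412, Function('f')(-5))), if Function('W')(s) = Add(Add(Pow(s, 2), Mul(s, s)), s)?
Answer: -232000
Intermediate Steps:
Function('f')(d) = Mul(2, d, Add(-13, d)) (Function('f')(d) = Mul(Mul(2, d), Add(d, -13)) = Mul(Mul(2, d), Add(-13, d)) = Mul(2, d, Add(-13, d)))
Function('W')(s) = Add(s, Mul(2, Pow(s, 2))) (Function('W')(s) = Add(Add(Pow(s, 2), Pow(s, 2)), s) = Add(Mul(2, Pow(s, 2)), s) = Add(s, Mul(2, Pow(s, 2))))
Mul(Add(-81, Function('W')(23)), Add(-412, Function('f')(-5))) = Mul(Add(-81, Mul(23, Add(1, Mul(2, 23)))), Add(-412, Mul(2, -5, Add(-13, -5)))) = Mul(Add(-81, Mul(23, Add(1, 46))), Add(-412, Mul(2, -5, -18))) = Mul(Add(-81, Mul(23, 47)), Add(-412, 180)) = Mul(Add(-81, 1081), -232) = Mul(1000, -232) = -232000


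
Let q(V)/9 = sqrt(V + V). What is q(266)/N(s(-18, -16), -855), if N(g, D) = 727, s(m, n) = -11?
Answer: 18*sqrt(133)/727 ≈ 0.28554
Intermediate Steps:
q(V) = 9*sqrt(2)*sqrt(V) (q(V) = 9*sqrt(V + V) = 9*sqrt(2*V) = 9*(sqrt(2)*sqrt(V)) = 9*sqrt(2)*sqrt(V))
q(266)/N(s(-18, -16), -855) = (9*sqrt(2)*sqrt(266))/727 = (18*sqrt(133))*(1/727) = 18*sqrt(133)/727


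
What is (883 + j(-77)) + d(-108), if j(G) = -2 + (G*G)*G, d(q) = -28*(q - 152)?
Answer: -448372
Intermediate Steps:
d(q) = 4256 - 28*q (d(q) = -28*(-152 + q) = 4256 - 28*q)
j(G) = -2 + G³ (j(G) = -2 + G²*G = -2 + G³)
(883 + j(-77)) + d(-108) = (883 + (-2 + (-77)³)) + (4256 - 28*(-108)) = (883 + (-2 - 456533)) + (4256 + 3024) = (883 - 456535) + 7280 = -455652 + 7280 = -448372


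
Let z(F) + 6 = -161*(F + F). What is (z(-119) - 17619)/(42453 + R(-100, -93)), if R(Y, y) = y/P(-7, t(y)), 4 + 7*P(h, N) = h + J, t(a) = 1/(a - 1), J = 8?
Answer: 20693/42670 ≈ 0.48495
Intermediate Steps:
z(F) = -6 - 322*F (z(F) = -6 - 161*(F + F) = -6 - 322*F)
t(a) = 1/(-1 + a)
P(h, N) = 4/7 + h/7 (P(h, N) = -4/7 + (h + 8)/7 = -4/7 + (8 + h)/7 = -4/7 + (8/7 + h/7) = 4/7 + h/7)
R(Y, y) = -7*y/3 (R(Y, y) = y/(4/7 + (1/7)*(-7)) = y/(4/7 - 1) = y/(-3/7) = y*(-7/3) = -7*y/3)
(z(-119) - 17619)/(42453 + R(-100, -93)) = ((-6 - 322*(-119)) - 17619)/(42453 - 7/3*(-93)) = ((-6 + 38318) - 17619)/(42453 + 217) = (38312 - 17619)/42670 = 20693*(1/42670) = 20693/42670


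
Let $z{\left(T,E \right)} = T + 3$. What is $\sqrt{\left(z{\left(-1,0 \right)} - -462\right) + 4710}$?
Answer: $\sqrt{5174} \approx 71.931$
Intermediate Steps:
$z{\left(T,E \right)} = 3 + T$
$\sqrt{\left(z{\left(-1,0 \right)} - -462\right) + 4710} = \sqrt{\left(\left(3 - 1\right) - -462\right) + 4710} = \sqrt{\left(2 + 462\right) + 4710} = \sqrt{464 + 4710} = \sqrt{5174}$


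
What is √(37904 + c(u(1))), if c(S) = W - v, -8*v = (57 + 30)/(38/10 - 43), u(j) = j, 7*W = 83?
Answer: √118903258/56 ≈ 194.72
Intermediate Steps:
W = 83/7 (W = (⅐)*83 = 83/7 ≈ 11.857)
v = 435/1568 (v = -(57 + 30)/(8*(38/10 - 43)) = -87/(8*(38*(⅒) - 43)) = -87/(8*(19/5 - 43)) = -87/(8*(-196/5)) = -87*(-5)/(8*196) = -⅛*(-435/196) = 435/1568 ≈ 0.27742)
c(S) = 18157/1568 (c(S) = 83/7 - 1*435/1568 = 83/7 - 435/1568 = 18157/1568)
√(37904 + c(u(1))) = √(37904 + 18157/1568) = √(59451629/1568) = √118903258/56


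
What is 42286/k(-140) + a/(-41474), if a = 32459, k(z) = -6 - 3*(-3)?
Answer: 1753672187/124422 ≈ 14095.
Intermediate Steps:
k(z) = 3 (k(z) = -6 + 9 = 3)
42286/k(-140) + a/(-41474) = 42286/3 + 32459/(-41474) = 42286*(⅓) + 32459*(-1/41474) = 42286/3 - 32459/41474 = 1753672187/124422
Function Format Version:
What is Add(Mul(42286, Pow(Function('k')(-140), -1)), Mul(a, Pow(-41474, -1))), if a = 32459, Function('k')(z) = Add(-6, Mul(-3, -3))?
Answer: Rational(1753672187, 124422) ≈ 14095.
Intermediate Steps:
Function('k')(z) = 3 (Function('k')(z) = Add(-6, 9) = 3)
Add(Mul(42286, Pow(Function('k')(-140), -1)), Mul(a, Pow(-41474, -1))) = Add(Mul(42286, Pow(3, -1)), Mul(32459, Pow(-41474, -1))) = Add(Mul(42286, Rational(1, 3)), Mul(32459, Rational(-1, 41474))) = Add(Rational(42286, 3), Rational(-32459, 41474)) = Rational(1753672187, 124422)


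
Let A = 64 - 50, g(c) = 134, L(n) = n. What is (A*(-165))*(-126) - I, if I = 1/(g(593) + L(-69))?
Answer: 18918899/65 ≈ 2.9106e+5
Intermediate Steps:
A = 14
I = 1/65 (I = 1/(134 - 69) = 1/65 ≈ 0.015385)
(A*(-165))*(-126) - I = (14*(-165))*(-126) - 1*1/65 = -2310*(-126) - 1/65 = 291060 - 1/65 = 18918899/65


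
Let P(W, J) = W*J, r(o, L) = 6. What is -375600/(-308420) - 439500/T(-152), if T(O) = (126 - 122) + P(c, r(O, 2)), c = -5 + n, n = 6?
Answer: -677734170/15421 ≈ -43949.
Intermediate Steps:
c = 1 (c = -5 + 6 = 1)
P(W, J) = J*W
T(O) = 10 (T(O) = (126 - 122) + 6*1 = 4 + 6 = 10)
-375600/(-308420) - 439500/T(-152) = -375600/(-308420) - 439500/10 = -375600*(-1/308420) - 439500*1/10 = 18780/15421 - 43950 = -677734170/15421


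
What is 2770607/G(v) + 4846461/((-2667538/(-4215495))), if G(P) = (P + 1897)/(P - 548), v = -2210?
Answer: 26778211749881063/834939394 ≈ 3.2072e+7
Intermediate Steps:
G(P) = (1897 + P)/(-548 + P)
2770607/G(v) + 4846461/((-2667538/(-4215495))) = 2770607/(((1897 - 2210)/(-548 - 2210))) + 4846461/((-2667538/(-4215495))) = 2770607/((-313/(-2758))) + 4846461/((-2667538*(-1/4215495))) = 2770607/((-1/2758*(-313))) + 4846461/(2667538/4215495) = 2770607/(313/2758) + 4846461*(4215495/2667538) = 2770607*(2758/313) + 20430232113195/2667538 = 7641334106/313 + 20430232113195/2667538 = 26778211749881063/834939394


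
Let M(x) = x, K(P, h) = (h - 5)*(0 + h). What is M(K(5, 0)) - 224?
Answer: -224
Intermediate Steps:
K(P, h) = h*(-5 + h) (K(P, h) = (-5 + h)*h = h*(-5 + h))
M(K(5, 0)) - 224 = 0*(-5 + 0) - 224 = 0*(-5) - 224 = 0 - 224 = -224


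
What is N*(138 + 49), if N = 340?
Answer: 63580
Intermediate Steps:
N*(138 + 49) = 340*(138 + 49) = 340*187 = 63580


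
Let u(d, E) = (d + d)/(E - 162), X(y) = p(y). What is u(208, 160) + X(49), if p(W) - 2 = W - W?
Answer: -206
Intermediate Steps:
p(W) = 2 (p(W) = 2 + (W - W) = 2 + 0 = 2)
X(y) = 2
u(d, E) = 2*d/(-162 + E) (u(d, E) = (2*d)/(-162 + E) = 2*d/(-162 + E))
u(208, 160) + X(49) = 2*208/(-162 + 160) + 2 = 2*208/(-2) + 2 = 2*208*(-½) + 2 = -208 + 2 = -206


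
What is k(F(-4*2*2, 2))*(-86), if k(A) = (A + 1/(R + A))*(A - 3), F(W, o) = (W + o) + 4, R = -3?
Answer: -11266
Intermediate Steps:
F(W, o) = 4 + W + o
k(A) = (-3 + A)*(A + 1/(-3 + A)) (k(A) = (A + 1/(-3 + A))*(A - 3) = (A + 1/(-3 + A))*(-3 + A) = (-3 + A)*(A + 1/(-3 + A)))
k(F(-4*2*2, 2))*(-86) = (1 + (4 - 4*2*2 + 2)² - 3*(4 - 4*2*2 + 2))*(-86) = (1 + (4 - 8*2 + 2)² - 3*(4 - 8*2 + 2))*(-86) = (1 + (4 - 16 + 2)² - 3*(4 - 16 + 2))*(-86) = (1 + (-10)² - 3*(-10))*(-86) = (1 + 100 + 30)*(-86) = 131*(-86) = -11266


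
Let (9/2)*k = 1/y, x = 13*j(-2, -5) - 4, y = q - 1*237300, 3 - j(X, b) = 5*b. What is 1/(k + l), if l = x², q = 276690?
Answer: 177255/22972248001 ≈ 7.7161e-6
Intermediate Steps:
j(X, b) = 3 - 5*b
y = 39390 (y = 276690 - 1*237300 = 276690 - 237300 = 39390)
x = 360 (x = 13*(3 - 5*(-5)) - 4 = 13*(3 + 25) - 4 = 13*28 - 4 = 364 - 4 = 360)
k = 1/177255 (k = (2/9)/39390 = (2/9)*(1/39390) = 1/177255 ≈ 5.6416e-6)
l = 129600 (l = 360² = 129600)
1/(k + l) = 1/(1/177255 + 129600) = 1/(22972248001/177255) = 177255/22972248001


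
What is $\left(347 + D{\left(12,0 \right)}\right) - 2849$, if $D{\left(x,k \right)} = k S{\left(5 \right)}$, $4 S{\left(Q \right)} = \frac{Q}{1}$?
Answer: $-2502$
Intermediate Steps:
$S{\left(Q \right)} = \frac{Q}{4}$ ($S{\left(Q \right)} = \frac{Q 1^{-1}}{4} = \frac{Q 1}{4} = \frac{Q}{4}$)
$D{\left(x,k \right)} = \frac{5 k}{4}$ ($D{\left(x,k \right)} = k \frac{1}{4} \cdot 5 = k \frac{5}{4} = \frac{5 k}{4}$)
$\left(347 + D{\left(12,0 \right)}\right) - 2849 = \left(347 + \frac{5}{4} \cdot 0\right) - 2849 = \left(347 + 0\right) - 2849 = 347 - 2849 = -2502$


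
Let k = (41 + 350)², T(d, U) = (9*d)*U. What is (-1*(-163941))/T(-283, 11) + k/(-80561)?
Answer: -5830172626/752359179 ≈ -7.7492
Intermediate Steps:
T(d, U) = 9*U*d
k = 152881 (k = 391² = 152881)
(-1*(-163941))/T(-283, 11) + k/(-80561) = (-1*(-163941))/((9*11*(-283))) + 152881/(-80561) = 163941/(-28017) + 152881*(-1/80561) = 163941*(-1/28017) - 152881/80561 = -54647/9339 - 152881/80561 = -5830172626/752359179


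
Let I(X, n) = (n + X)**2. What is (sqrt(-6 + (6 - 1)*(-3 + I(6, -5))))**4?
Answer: 256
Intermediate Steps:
I(X, n) = (X + n)**2
(sqrt(-6 + (6 - 1)*(-3 + I(6, -5))))**4 = (sqrt(-6 + (6 - 1)*(-3 + (6 - 5)**2)))**4 = (sqrt(-6 + 5*(-3 + 1**2)))**4 = (sqrt(-6 + 5*(-3 + 1)))**4 = (sqrt(-6 + 5*(-2)))**4 = (sqrt(-6 - 10))**4 = (sqrt(-16))**4 = (4*I)**4 = 256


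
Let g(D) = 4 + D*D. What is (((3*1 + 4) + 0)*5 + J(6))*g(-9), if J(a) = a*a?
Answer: 6035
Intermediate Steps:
J(a) = a²
g(D) = 4 + D²
(((3*1 + 4) + 0)*5 + J(6))*g(-9) = (((3*1 + 4) + 0)*5 + 6²)*(4 + (-9)²) = (((3 + 4) + 0)*5 + 36)*(4 + 81) = ((7 + 0)*5 + 36)*85 = (7*5 + 36)*85 = (35 + 36)*85 = 71*85 = 6035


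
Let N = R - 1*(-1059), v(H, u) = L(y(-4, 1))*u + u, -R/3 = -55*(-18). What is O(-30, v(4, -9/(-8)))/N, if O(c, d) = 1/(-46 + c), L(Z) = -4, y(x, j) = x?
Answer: 1/145236 ≈ 6.8853e-6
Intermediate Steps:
R = -2970 (R = -(-165)*(-18) = -3*990 = -2970)
v(H, u) = -3*u (v(H, u) = -4*u + u = -3*u)
N = -1911 (N = -2970 - 1*(-1059) = -2970 + 1059 = -1911)
O(-30, v(4, -9/(-8)))/N = 1/(-46 - 30*(-1911)) = -1/1911/(-76) = -1/76*(-1/1911) = 1/145236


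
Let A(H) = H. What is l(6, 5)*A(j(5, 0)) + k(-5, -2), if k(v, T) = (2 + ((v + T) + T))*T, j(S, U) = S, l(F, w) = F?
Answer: 44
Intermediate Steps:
k(v, T) = T*(2 + v + 2*T) (k(v, T) = (2 + ((T + v) + T))*T = (2 + (v + 2*T))*T = (2 + v + 2*T)*T = T*(2 + v + 2*T))
l(6, 5)*A(j(5, 0)) + k(-5, -2) = 6*5 - 2*(2 - 5 + 2*(-2)) = 30 - 2*(2 - 5 - 4) = 30 - 2*(-7) = 30 + 14 = 44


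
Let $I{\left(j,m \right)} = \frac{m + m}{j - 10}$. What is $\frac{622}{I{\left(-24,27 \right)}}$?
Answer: $- \frac{10574}{27} \approx -391.63$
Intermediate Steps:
$I{\left(j,m \right)} = \frac{2 m}{-10 + j}$
$\frac{622}{I{\left(-24,27 \right)}} = \frac{622}{2 \cdot 27 \frac{1}{-10 - 24}} = \frac{622}{2 \cdot 27 \frac{1}{-34}} = \frac{622}{2 \cdot 27 \left(- \frac{1}{34}\right)} = \frac{622}{- \frac{27}{17}} = 622 \left(- \frac{17}{27}\right) = - \frac{10574}{27}$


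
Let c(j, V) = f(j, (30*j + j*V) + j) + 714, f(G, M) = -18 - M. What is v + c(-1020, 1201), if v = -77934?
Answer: 1179402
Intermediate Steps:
c(j, V) = 696 - 31*j - V*j (c(j, V) = (-18 - ((30*j + j*V) + j)) + 714 = (-18 - ((30*j + V*j) + j)) + 714 = (-18 - (31*j + V*j)) + 714 = (-18 + (-31*j - V*j)) + 714 = (-18 - 31*j - V*j) + 714 = 696 - 31*j - V*j)
v + c(-1020, 1201) = -77934 + (696 - 1*(-1020)*(31 + 1201)) = -77934 + (696 - 1*(-1020)*1232) = -77934 + (696 + 1256640) = -77934 + 1257336 = 1179402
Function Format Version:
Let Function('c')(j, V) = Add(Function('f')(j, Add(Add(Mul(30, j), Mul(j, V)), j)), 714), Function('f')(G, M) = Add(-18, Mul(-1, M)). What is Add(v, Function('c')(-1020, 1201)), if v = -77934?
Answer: 1179402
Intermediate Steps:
Function('c')(j, V) = Add(696, Mul(-31, j), Mul(-1, V, j)) (Function('c')(j, V) = Add(Add(-18, Mul(-1, Add(Add(Mul(30, j), Mul(j, V)), j))), 714) = Add(Add(-18, Mul(-1, Add(Add(Mul(30, j), Mul(V, j)), j))), 714) = Add(Add(-18, Mul(-1, Add(Mul(31, j), Mul(V, j)))), 714) = Add(Add(-18, Add(Mul(-31, j), Mul(-1, V, j))), 714) = Add(Add(-18, Mul(-31, j), Mul(-1, V, j)), 714) = Add(696, Mul(-31, j), Mul(-1, V, j)))
Add(v, Function('c')(-1020, 1201)) = Add(-77934, Add(696, Mul(-1, -1020, Add(31, 1201)))) = Add(-77934, Add(696, Mul(-1, -1020, 1232))) = Add(-77934, Add(696, 1256640)) = Add(-77934, 1257336) = 1179402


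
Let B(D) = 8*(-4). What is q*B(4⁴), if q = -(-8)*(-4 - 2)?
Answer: 1536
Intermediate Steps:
B(D) = -32
q = -48 (q = -(-8)*(-6) = -2*24 = -48)
q*B(4⁴) = -48*(-32) = 1536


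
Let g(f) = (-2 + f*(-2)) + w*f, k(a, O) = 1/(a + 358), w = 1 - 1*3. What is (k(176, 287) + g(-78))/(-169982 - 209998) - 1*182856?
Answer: -37103186783461/202909320 ≈ -1.8286e+5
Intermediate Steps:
w = -2 (w = 1 - 3 = -2)
k(a, O) = 1/(358 + a)
g(f) = -2 - 4*f (g(f) = (-2 + f*(-2)) - 2*f = (-2 - 2*f) - 2*f = -2 - 4*f)
(k(176, 287) + g(-78))/(-169982 - 209998) - 1*182856 = (1/(358 + 176) + (-2 - 4*(-78)))/(-169982 - 209998) - 1*182856 = (1/534 + (-2 + 312))/(-379980) - 182856 = (1/534 + 310)*(-1/379980) - 182856 = (165541/534)*(-1/379980) - 182856 = -165541/202909320 - 182856 = -37103186783461/202909320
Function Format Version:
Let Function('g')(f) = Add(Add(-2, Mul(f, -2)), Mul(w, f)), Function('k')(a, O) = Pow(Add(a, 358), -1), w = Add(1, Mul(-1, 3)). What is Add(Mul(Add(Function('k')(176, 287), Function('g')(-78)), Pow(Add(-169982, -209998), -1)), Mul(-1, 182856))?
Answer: Rational(-37103186783461, 202909320) ≈ -1.8286e+5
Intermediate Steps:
w = -2 (w = Add(1, -3) = -2)
Function('k')(a, O) = Pow(Add(358, a), -1)
Function('g')(f) = Add(-2, Mul(-4, f)) (Function('g')(f) = Add(Add(-2, Mul(f, -2)), Mul(-2, f)) = Add(Add(-2, Mul(-2, f)), Mul(-2, f)) = Add(-2, Mul(-4, f)))
Add(Mul(Add(Function('k')(176, 287), Function('g')(-78)), Pow(Add(-169982, -209998), -1)), Mul(-1, 182856)) = Add(Mul(Add(Pow(Add(358, 176), -1), Add(-2, Mul(-4, -78))), Pow(Add(-169982, -209998), -1)), Mul(-1, 182856)) = Add(Mul(Add(Pow(534, -1), Add(-2, 312)), Pow(-379980, -1)), -182856) = Add(Mul(Add(Rational(1, 534), 310), Rational(-1, 379980)), -182856) = Add(Mul(Rational(165541, 534), Rational(-1, 379980)), -182856) = Add(Rational(-165541, 202909320), -182856) = Rational(-37103186783461, 202909320)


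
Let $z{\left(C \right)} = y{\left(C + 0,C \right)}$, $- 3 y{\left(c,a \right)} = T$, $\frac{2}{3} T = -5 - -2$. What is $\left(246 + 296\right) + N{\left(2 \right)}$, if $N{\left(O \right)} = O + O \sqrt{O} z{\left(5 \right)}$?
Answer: $544 + 3 \sqrt{2} \approx 548.24$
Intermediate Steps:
$T = - \frac{9}{2}$ ($T = \frac{3 \left(-5 - -2\right)}{2} = \frac{3 \left(-5 + 2\right)}{2} = \frac{3}{2} \left(-3\right) = - \frac{9}{2} \approx -4.5$)
$y{\left(c,a \right)} = \frac{3}{2}$ ($y{\left(c,a \right)} = \left(- \frac{1}{3}\right) \left(- \frac{9}{2}\right) = \frac{3}{2}$)
$z{\left(C \right)} = \frac{3}{2}$
$N{\left(O \right)} = O + \frac{3 O^{\frac{3}{2}}}{2}$ ($N{\left(O \right)} = O + O \sqrt{O} \frac{3}{2} = O + O^{\frac{3}{2}} \cdot \frac{3}{2} = O + \frac{3 O^{\frac{3}{2}}}{2}$)
$\left(246 + 296\right) + N{\left(2 \right)} = \left(246 + 296\right) + \left(2 + \frac{3 \cdot 2^{\frac{3}{2}}}{2}\right) = 542 + \left(2 + \frac{3 \cdot 2 \sqrt{2}}{2}\right) = 542 + \left(2 + 3 \sqrt{2}\right) = 544 + 3 \sqrt{2}$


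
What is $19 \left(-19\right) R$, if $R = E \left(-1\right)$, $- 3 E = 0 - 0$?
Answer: $0$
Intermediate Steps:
$E = 0$ ($E = - \frac{0 - 0}{3} = - \frac{0 + 0}{3} = \left(- \frac{1}{3}\right) 0 = 0$)
$R = 0$ ($R = 0 \left(-1\right) = 0$)
$19 \left(-19\right) R = 19 \left(-19\right) 0 = \left(-361\right) 0 = 0$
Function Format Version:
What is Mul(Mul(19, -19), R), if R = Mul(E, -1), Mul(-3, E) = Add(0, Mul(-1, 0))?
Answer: 0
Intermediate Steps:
E = 0 (E = Mul(Rational(-1, 3), Add(0, Mul(-1, 0))) = Mul(Rational(-1, 3), Add(0, 0)) = Mul(Rational(-1, 3), 0) = 0)
R = 0 (R = Mul(0, -1) = 0)
Mul(Mul(19, -19), R) = Mul(Mul(19, -19), 0) = Mul(-361, 0) = 0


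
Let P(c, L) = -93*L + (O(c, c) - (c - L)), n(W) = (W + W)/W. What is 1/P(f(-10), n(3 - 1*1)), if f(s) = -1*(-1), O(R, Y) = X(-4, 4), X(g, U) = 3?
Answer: -1/182 ≈ -0.0054945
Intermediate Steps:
O(R, Y) = 3
n(W) = 2 (n(W) = (2*W)/W = 2)
f(s) = 1
P(c, L) = 3 - c - 92*L (P(c, L) = -93*L + (3 - (c - L)) = -93*L + (3 + (L - c)) = -93*L + (3 + L - c) = 3 - c - 92*L)
1/P(f(-10), n(3 - 1*1)) = 1/(3 - 1*1 - 92*2) = 1/(3 - 1 - 184) = 1/(-182) = -1/182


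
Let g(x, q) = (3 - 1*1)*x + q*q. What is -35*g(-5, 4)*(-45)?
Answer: 9450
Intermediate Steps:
g(x, q) = q² + 2*x (g(x, q) = (3 - 1)*x + q² = 2*x + q² = q² + 2*x)
-35*g(-5, 4)*(-45) = -35*(4² + 2*(-5))*(-45) = -35*(16 - 10)*(-45) = -35*6*(-45) = -210*(-45) = 9450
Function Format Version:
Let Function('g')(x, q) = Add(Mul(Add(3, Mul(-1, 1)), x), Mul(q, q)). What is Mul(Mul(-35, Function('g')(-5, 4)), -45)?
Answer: 9450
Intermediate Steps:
Function('g')(x, q) = Add(Pow(q, 2), Mul(2, x)) (Function('g')(x, q) = Add(Mul(Add(3, -1), x), Pow(q, 2)) = Add(Mul(2, x), Pow(q, 2)) = Add(Pow(q, 2), Mul(2, x)))
Mul(Mul(-35, Function('g')(-5, 4)), -45) = Mul(Mul(-35, Add(Pow(4, 2), Mul(2, -5))), -45) = Mul(Mul(-35, Add(16, -10)), -45) = Mul(Mul(-35, 6), -45) = Mul(-210, -45) = 9450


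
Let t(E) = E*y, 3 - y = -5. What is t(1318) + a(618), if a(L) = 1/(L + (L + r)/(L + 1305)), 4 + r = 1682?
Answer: 12554848163/1190710 ≈ 10544.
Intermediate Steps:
r = 1678 (r = -4 + 1682 = 1678)
y = 8 (y = 3 - 1*(-5) = 3 + 5 = 8)
a(L) = 1/(L + (1678 + L)/(1305 + L)) (a(L) = 1/(L + (L + 1678)/(L + 1305)) = 1/(L + (1678 + L)/(1305 + L)))
t(E) = 8*E (t(E) = E*8 = 8*E)
t(1318) + a(618) = 8*1318 + (1305 + 618)/(1678 + 618² + 1306*618) = 10544 + 1923/(1678 + 381924 + 807108) = 10544 + 1923/1190710 = 12554848163/1190710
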